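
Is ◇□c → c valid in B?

Valid in B

Tableau for the negation ¬(◇□c → c):
1. ¬(◇□c → c), u
2. ◇□c, u   [¬→-rule on 1]
3. ¬c, u   [¬→-rule on 1]
4. □c, v   [◇-rule on 2: fresh world v, uRv]
5. c, u   [□-rule on 4 via vRu]
Accessibility: uRu, uRv, vRu, vRv
Branch closes: c and ¬c both at u.
All branches of the negation close; one closing branch shown above.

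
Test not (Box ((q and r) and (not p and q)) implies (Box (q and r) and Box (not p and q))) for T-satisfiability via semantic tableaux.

No, unsatisfiable

1. not (Box ((q and r) and (not p and q)) implies (Box (q and r) and Box (not p and q))), u
2. Box ((q and r) and (not p and q)), u
3. not (Box (q and r) and Box (not p and q)), u
4. (q and r) and (not p and q), u
5. q and r, u
6. not p and q, u
7. q, u
8. r, u
9. not p, u
10. not Box (not p and q), u
11. not (not p and q), v
12. (q and r) and (not p and q), v
13. q and r, v
14. not p and q, v
15. q, v
16. r, v
17. not p, v
18. not q, v
Accessibility: uRu, uRv, vRv
Branch closes: q and not q both at v.
(One branch shown.) All branches close.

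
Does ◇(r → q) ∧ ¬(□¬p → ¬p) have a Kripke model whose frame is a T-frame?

No, unsatisfiable

1. ◇(r → q) ∧ ¬(□¬p → ¬p), w0
2. ◇(r → q), w0   [∧-rule on 1]
3. ¬(□¬p → ¬p), w0   [∧-rule on 1]
4. □¬p, w0   [¬→-rule on 3]
5. p, w0   [¬→-rule on 3]
6. ¬p, w0   [□-rule on 4 via w0Rw0]
Accessibility: w0Rw0
Branch closes: p and ¬p both at w0.
Every branch closes; the branch above is one of them.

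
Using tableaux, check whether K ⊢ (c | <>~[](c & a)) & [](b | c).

Tableau for the negation ~((c | <>~[](c & a)) & [](b | c)):
1. ~((c | <>~[](c & a)) & [](b | c)), 0
2. ~[](b | c), 0   [~&-rule on 1 (branches; this branch)]
3. ~(b | c), 1   [~[]-rule on 2: fresh world 1, 0R1]
4. ~b, 1   [~|-rule on 3]
5. ~c, 1   [~|-rule on 3]
Accessibility: 0R1
The negation has an open branch (countermodel exists).

Invalid (countermodel exists)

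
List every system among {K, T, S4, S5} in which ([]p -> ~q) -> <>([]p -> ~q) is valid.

T, S4, S5

T-tableau for the negation ~(([]p -> ~q) -> <>([]p -> ~q)):
1. ~(([]p -> ~q) -> <>([]p -> ~q)), 0
2. []p -> ~q, 0   [~->-rule on 1]
3. ~<>([]p -> ~q), 0   [~->-rule on 1]
4. ~([]p -> ~q), 0   [~<>-rule on 3 via 0R0]
5. []p, 0   [~->-rule on 4]
6. q, 0   [~->-rule on 4]
7. p, 0   [[]-rule on 5 via 0R0]
8. ~[]p, 0   [->-rule on 2 (branches; this branch)]
9. ~p, 1   [~[]-rule on 8: fresh world 1, 0R1]
10. ~([]p -> ~q), 1   [~<>-rule on 3 via 0R1]
11. []p, 1   [~->-rule on 10]
12. q, 1   [~->-rule on 10]
13. p, 1   [[]-rule on 5 via 0R1]
Accessibility: 0R0, 0R1, 1R1
Branch closes: p and ~p both at 1.
Every branch closes (one shown): valid in T, hence also in S4, S5 (every theorem of T is a theorem of S4 and S5).
K-tableau for the negation ~(([]p -> ~q) -> <>([]p -> ~q)):
1. ~(([]p -> ~q) -> <>([]p -> ~q)), 0
2. []p -> ~q, 0   [~->-rule on 1]
3. ~<>([]p -> ~q), 0   [~->-rule on 1]
4. ~q, 0   [->-rule on 2 (branches; this branch)]
Complete open branch: countermodel on a K-frame, so not valid in K.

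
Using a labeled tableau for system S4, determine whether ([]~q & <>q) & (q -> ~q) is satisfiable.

1. ([]~q & <>q) & (q -> ~q), u
2. []~q & <>q, u
3. q -> ~q, u
4. []~q, u
5. <>q, u
6. ~q, u
7. q, v
8. ~q, v
Accessibility: uRu, uRv, vRv
Branch closes: q and ~q both at v.
All branches of the tableau close; one closing branch shown above.

Unsatisfiable (every branch closes)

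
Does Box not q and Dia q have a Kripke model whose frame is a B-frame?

1. Box not q and Dia q, w0
2. Box not q, w0   [and-rule on 1]
3. Dia q, w0   [and-rule on 1]
4. not q, w0   [Box-rule on 2 via w0Rw0]
5. q, w1   [Dia-rule on 3: fresh world w1, w0Rw1]
6. not q, w1   [Box-rule on 2 via w0Rw1]
Accessibility: w0Rw0, w0Rw1, w1Rw0, w1Rw1
Branch closes: q and not q both at w1.
All branches of the tableau close; one closing branch shown above.

Unsatisfiable (every branch closes)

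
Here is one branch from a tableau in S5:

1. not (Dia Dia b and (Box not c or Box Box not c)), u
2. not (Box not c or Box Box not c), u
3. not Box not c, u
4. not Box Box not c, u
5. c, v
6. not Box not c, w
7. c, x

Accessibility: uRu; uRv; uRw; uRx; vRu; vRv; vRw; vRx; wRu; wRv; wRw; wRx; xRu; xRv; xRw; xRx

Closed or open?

No, open

No world carries both an atom and its negation.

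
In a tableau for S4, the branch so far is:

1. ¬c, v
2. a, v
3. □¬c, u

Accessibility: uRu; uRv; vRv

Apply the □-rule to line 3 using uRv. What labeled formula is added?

¬c, v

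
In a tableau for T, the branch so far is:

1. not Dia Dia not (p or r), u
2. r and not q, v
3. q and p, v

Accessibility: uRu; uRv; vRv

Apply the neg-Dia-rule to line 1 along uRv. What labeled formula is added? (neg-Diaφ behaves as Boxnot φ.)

neg-Diaφ behaves as Boxnot φ: propagate the negated body to each accessible world.

not Dia not (p or r), v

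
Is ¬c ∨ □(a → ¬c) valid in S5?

Invalid (countermodel exists)

Tableau for the negation ¬(¬c ∨ □(a → ¬c)):
1. ¬(¬c ∨ □(a → ¬c)), 0
2. c, 0   [¬∨-rule on 1]
3. ¬□(a → ¬c), 0   [¬∨-rule on 1]
4. ¬(a → ¬c), 1   [¬□-rule on 3: fresh world 1, 0R1]
5. a, 1   [¬→-rule on 4]
6. c, 1   [¬→-rule on 4]
Accessibility: 0R0, 0R1, 1R0, 1R1
The negation has an open branch (countermodel exists).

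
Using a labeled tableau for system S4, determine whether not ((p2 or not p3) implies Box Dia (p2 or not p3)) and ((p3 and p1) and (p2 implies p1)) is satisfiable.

Satisfiable (open branch found)

1. not ((p2 or not p3) implies Box Dia (p2 or not p3)) and ((p3 and p1) and (p2 implies p1)), u
2. not ((p2 or not p3) implies Box Dia (p2 or not p3)), u
3. (p3 and p1) and (p2 implies p1), u
4. p2 or not p3, u
5. not Box Dia (p2 or not p3), u
6. p3 and p1, u
7. p2 implies p1, u
8. p3, u
9. p1, u
10. p2, u
11. not Dia (p2 or not p3), v
12. not (p2 or not p3), v
13. not p2, v
14. p3, v
Accessibility: uRu, uRv, vRv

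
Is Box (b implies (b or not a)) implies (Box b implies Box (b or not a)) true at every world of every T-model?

Yes, valid

Tableau for the negation not (Box (b implies (b or not a)) implies (Box b implies Box (b or not a))):
1. not (Box (b implies (b or not a)) implies (Box b implies Box (b or not a))), u
2. Box (b implies (b or not a)), u   [neg-implies-rule on 1]
3. not (Box b implies Box (b or not a)), u   [neg-implies-rule on 1]
4. Box b, u   [neg-implies-rule on 3]
5. not Box (b or not a), u   [neg-implies-rule on 3]
6. b implies (b or not a), u   [Box-rule on 2 via uRu]
7. b, u   [Box-rule on 4 via uRu]
8. b or not a, u   [implies-rule on 6 (branches; this branch)]
9. not a, u   [or-rule on 8 (branches; this branch)]
10. not (b or not a), v   [neg-Box-rule on 5: fresh world v, uRv]
11. not b, v   [neg-or-rule on 10]
12. a, v   [neg-or-rule on 10]
13. b implies (b or not a), v   [Box-rule on 2 via uRv]
14. b, v   [Box-rule on 4 via uRv]
Accessibility: uRu, uRv, vRv
Branch closes: b and not b both at v.
Every branch of the negation's tableau closes; the branch above is one of them.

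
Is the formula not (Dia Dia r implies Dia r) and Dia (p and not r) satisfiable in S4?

1. not (Dia Dia r implies Dia r) and Dia (p and not r), u
2. not (Dia Dia r implies Dia r), u
3. Dia (p and not r), u
4. Dia Dia r, u
5. not Dia r, u
6. not r, u
7. p and not r, v
8. p, v
9. not r, v
10. Dia r, w
11. not r, w
12. r, x
13. not r, x
Accessibility: uRu, uRv, uRw, uRx, vRv, wRw, wRx, xRx
Branch closes: r and not r both at x.
Every branch closes; the branch above is one of them.

Unsatisfiable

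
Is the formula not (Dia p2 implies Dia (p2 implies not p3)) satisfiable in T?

1. not (Dia p2 implies Dia (p2 implies not p3)), 0
2. Dia p2, 0
3. not Dia (p2 implies not p3), 0
4. not (p2 implies not p3), 0
5. p2, 0
6. p3, 0
7. p2, 1
8. not (p2 implies not p3), 1
9. p3, 1
Accessibility: 0R0, 0R1, 1R1

Satisfiable (open branch found)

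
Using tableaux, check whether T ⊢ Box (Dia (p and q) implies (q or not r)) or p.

Invalid (countermodel exists)

Tableau for the negation not (Box (Dia (p and q) implies (q or not r)) or p):
1. not (Box (Dia (p and q) implies (q or not r)) or p), 0
2. not Box (Dia (p and q) implies (q or not r)), 0
3. not p, 0
4. not (Dia (p and q) implies (q or not r)), 1
5. Dia (p and q), 1
6. not (q or not r), 1
7. not q, 1
8. r, 1
9. p and q, 2
10. p, 2
11. q, 2
Accessibility: 0R0, 0R1, 1R1, 1R2, 2R2
The negation has an open branch (countermodel exists).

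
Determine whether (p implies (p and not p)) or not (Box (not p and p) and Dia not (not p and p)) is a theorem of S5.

Valid in S5

Tableau for the negation not ((p implies (p and not p)) or not (Box (not p and p) and Dia not (not p and p))):
1. not ((p implies (p and not p)) or not (Box (not p and p) and Dia not (not p and p))), 0
2. not (p implies (p and not p)), 0
3. Box (not p and p) and Dia not (not p and p), 0
4. p, 0
5. not (p and not p), 0
6. Box (not p and p), 0
7. Dia not (not p and p), 0
8. not p and p, 0
9. not p, 0
Accessibility: 0R0
Branch closes: p and not p both at 0.
All branches of the negation close; one closing branch shown above.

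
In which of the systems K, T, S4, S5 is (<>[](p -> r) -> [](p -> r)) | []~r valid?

S5

S4-tableau for the negation ~((<>[](p -> r) -> [](p -> r)) | []~r):
1. ~((<>[](p -> r) -> [](p -> r)) | []~r), 0
2. ~(<>[](p -> r) -> [](p -> r)), 0
3. ~[]~r, 0
4. <>[](p -> r), 0
5. ~[](p -> r), 0
6. r, 1
7. [](p -> r), 2
8. p -> r, 2
9. r, 2
10. ~(p -> r), 3
11. p, 3
12. ~r, 3
Accessibility: 0R0, 0R1, 0R2, 0R3, 1R1, 2R2, 3R3
Complete open branch: countermodel on an S4-frame, so not valid in S4, nor in K, T (the same frame is also a K-frame and a T-frame).
S5-tableau for the negation ~((<>[](p -> r) -> [](p -> r)) | []~r):
1. ~((<>[](p -> r) -> [](p -> r)) | []~r), 0
2. ~(<>[](p -> r) -> [](p -> r)), 0
3. ~[]~r, 0
4. <>[](p -> r), 0
5. ~[](p -> r), 0
6. r, 1
7. [](p -> r), 2
8. p -> r, 0
9. p -> r, 1
10. p -> r, 2
11. r, 0
12. r, 2
13. ~(p -> r), 3
14. p, 3
15. ~r, 3
16. p -> r, 3
17. r, 3
Accessibility: 0R0, 0R1, 0R2, 0R3, 1R0, 1R1, 1R2, 1R3, 2R0, 2R1, 2R2, 2R3, 3R0, 3R1, 3R2, 3R3
Branch closes: r and ~r both at 3.
Every branch closes (one shown): valid in S5.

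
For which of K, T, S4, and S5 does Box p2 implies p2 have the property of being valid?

T, S4, S5

T-tableau for the negation not (Box p2 implies p2):
1. not (Box p2 implies p2), u
2. Box p2, u
3. not p2, u
4. p2, u
Accessibility: uRu
Branch closes: p2 and not p2 both at u.
Every branch closes (one shown): valid in T, hence also in S4, S5 (every theorem of T is a theorem of S4 and S5).
K-tableau for the negation not (Box p2 implies p2):
1. not (Box p2 implies p2), u
2. Box p2, u
3. not p2, u
Complete open branch: countermodel on a K-frame, so not valid in K.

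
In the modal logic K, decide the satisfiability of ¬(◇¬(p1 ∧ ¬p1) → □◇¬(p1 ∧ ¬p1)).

Satisfiable

1. ¬(◇¬(p1 ∧ ¬p1) → □◇¬(p1 ∧ ¬p1)), w0
2. ◇¬(p1 ∧ ¬p1), w0
3. ¬□◇¬(p1 ∧ ¬p1), w0
4. ¬(p1 ∧ ¬p1), w1
5. p1, w1
6. ¬◇¬(p1 ∧ ¬p1), w2
Accessibility: w0Rw1, w0Rw2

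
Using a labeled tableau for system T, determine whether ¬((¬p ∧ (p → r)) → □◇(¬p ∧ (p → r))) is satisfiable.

1. ¬((¬p ∧ (p → r)) → □◇(¬p ∧ (p → r))), w0
2. ¬p ∧ (p → r), w0   [¬→-rule on 1]
3. ¬□◇(¬p ∧ (p → r)), w0   [¬→-rule on 1]
4. ¬p, w0   [∧-rule on 2]
5. p → r, w0   [∧-rule on 2]
6. r, w0   [→-rule on 5 (branches; this branch)]
7. ¬◇(¬p ∧ (p → r)), w1   [¬□-rule on 3: fresh world w1, w0Rw1]
8. ¬(¬p ∧ (p → r)), w1   [¬◇-rule on 7 via w1Rw1]
9. ¬(p → r), w1   [¬∧-rule on 8 (branches; this branch)]
10. p, w1   [¬→-rule on 9]
11. ¬r, w1   [¬→-rule on 9]
Accessibility: w0Rw0, w0Rw1, w1Rw1

Satisfiable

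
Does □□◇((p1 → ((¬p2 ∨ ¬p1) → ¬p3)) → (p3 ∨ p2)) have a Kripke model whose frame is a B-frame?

Satisfiable (open branch found)

1. □□◇((p1 → ((¬p2 ∨ ¬p1) → ¬p3)) → (p3 ∨ p2)), 0
2. □◇((p1 → ((¬p2 ∨ ¬p1) → ¬p3)) → (p3 ∨ p2)), 0
3. ◇((p1 → ((¬p2 ∨ ¬p1) → ¬p3)) → (p3 ∨ p2)), 0
4. (p1 → ((¬p2 ∨ ¬p1) → ¬p3)) → (p3 ∨ p2), 1
5. □◇((p1 → ((¬p2 ∨ ¬p1) → ¬p3)) → (p3 ∨ p2)), 1
6. ◇((p1 → ((¬p2 ∨ ¬p1) → ¬p3)) → (p3 ∨ p2)), 1
7. p3 ∨ p2, 1
8. p2, 1
9. (p1 → ((¬p2 ∨ ¬p1) → ¬p3)) → (p3 ∨ p2), 2
10. ◇((p1 → ((¬p2 ∨ ¬p1) → ¬p3)) → (p3 ∨ p2)), 2
11. p3 ∨ p2, 2
12. p2, 2
13. (p1 → ((¬p2 ∨ ¬p1) → ¬p3)) → (p3 ∨ p2), 3
14. p3 ∨ p2, 3
15. p2, 3
Accessibility: 0R0, 0R1, 1R0, 1R1, 1R2, 2R1, 2R2, 2R3, 3R2, 3R3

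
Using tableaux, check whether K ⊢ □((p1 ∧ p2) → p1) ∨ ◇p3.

Yes, valid

Tableau for the negation ¬(□((p1 ∧ p2) → p1) ∨ ◇p3):
1. ¬(□((p1 ∧ p2) → p1) ∨ ◇p3), u
2. ¬□((p1 ∧ p2) → p1), u
3. ¬◇p3, u
4. ¬((p1 ∧ p2) → p1), v
5. p1 ∧ p2, v
6. ¬p1, v
7. p1, v
8. p2, v
Accessibility: uRv
Branch closes: p1 and ¬p1 both at v.
All branches of the negation close; one closing branch shown above.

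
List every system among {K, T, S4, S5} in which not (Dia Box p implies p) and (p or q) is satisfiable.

K, T, S4

S5-tableau for the formula:
1. not (Dia Box p implies p) and (p or q), 0
2. not (Dia Box p implies p), 0
3. p or q, 0
4. Dia Box p, 0
5. not p, 0
6. q, 0
7. Box p, 1
8. p, 0
Accessibility: 0R0, 0R1, 1R0, 1R1
Branch closes: p and not p both at 0.
Every branch closes (one shown): unsatisfiable in S5.
S4-tableau for the formula:
1. not (Dia Box p implies p) and (p or q), 0
2. not (Dia Box p implies p), 0
3. p or q, 0
4. Dia Box p, 0
5. not p, 0
6. q, 0
7. Box p, 1
8. p, 1
Accessibility: 0R0, 0R1, 1R1
Complete open branch: satisfiable in S4, hence also in K, T (this S4-model is also a K-model and a T-model).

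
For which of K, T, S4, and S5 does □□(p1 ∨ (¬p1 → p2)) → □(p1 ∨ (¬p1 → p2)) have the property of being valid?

T, S4, S5

K-tableau for the negation ¬(□□(p1 ∨ (¬p1 → p2)) → □(p1 ∨ (¬p1 → p2))):
1. ¬(□□(p1 ∨ (¬p1 → p2)) → □(p1 ∨ (¬p1 → p2))), u
2. □□(p1 ∨ (¬p1 → p2)), u   [¬→-rule on 1]
3. ¬□(p1 ∨ (¬p1 → p2)), u   [¬→-rule on 1]
4. ¬(p1 ∨ (¬p1 → p2)), v   [¬□-rule on 3: fresh world v, uRv]
5. ¬p1, v   [¬∨-rule on 4]
6. ¬(¬p1 → p2), v   [¬∨-rule on 4]
7. ¬p2, v   [¬→-rule on 6]
8. □(p1 ∨ (¬p1 → p2)), v   [□-rule on 2 via uRv]
Accessibility: uRv
Complete open branch: countermodel on a K-frame, so not valid in K.
T-tableau for the negation ¬(□□(p1 ∨ (¬p1 → p2)) → □(p1 ∨ (¬p1 → p2))):
1. ¬(□□(p1 ∨ (¬p1 → p2)) → □(p1 ∨ (¬p1 → p2))), u
2. □□(p1 ∨ (¬p1 → p2)), u   [¬→-rule on 1]
3. ¬□(p1 ∨ (¬p1 → p2)), u   [¬→-rule on 1]
4. □(p1 ∨ (¬p1 → p2)), u   [□-rule on 2 via uRu]
5. p1 ∨ (¬p1 → p2), u   [□-rule on 4 via uRu]
6. ¬p1 → p2, u   [∨-rule on 5 (branches; this branch)]
7. p2, u   [→-rule on 6 (branches; this branch)]
8. ¬(p1 ∨ (¬p1 → p2)), v   [¬□-rule on 3: fresh world v, uRv]
9. ¬p1, v   [¬∨-rule on 8]
10. ¬(¬p1 → p2), v   [¬∨-rule on 8]
11. ¬p2, v   [¬→-rule on 10]
12. □(p1 ∨ (¬p1 → p2)), v   [□-rule on 2 via uRv]
13. p1 ∨ (¬p1 → p2), v   [□-rule on 4 via uRv]
14. ¬p1 → p2, v   [∨-rule on 13 (branches; this branch)]
15. p2, v   [→-rule on 14 (branches; this branch)]
Accessibility: uRu, uRv, vRv
Branch closes: p2 and ¬p2 both at v.
Every branch closes (one shown): valid in T, hence also in S4, S5 (every theorem of T is a theorem of S4 and S5).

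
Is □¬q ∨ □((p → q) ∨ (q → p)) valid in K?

Tableau for the negation ¬(□¬q ∨ □((p → q) ∨ (q → p))):
1. ¬(□¬q ∨ □((p → q) ∨ (q → p))), u
2. ¬□¬q, u
3. ¬□((p → q) ∨ (q → p)), u
4. q, v
5. ¬((p → q) ∨ (q → p)), w
6. ¬(p → q), w
7. ¬(q → p), w
8. p, w
9. ¬q, w
10. q, w
11. ¬p, w
Accessibility: uRv, uRw
Branch closes: q and ¬q both at w.
Every branch of the negation's tableau closes; the branch above is one of them.

Yes, valid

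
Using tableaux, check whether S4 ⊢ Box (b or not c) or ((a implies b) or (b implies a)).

Tableau for the negation not (Box (b or not c) or ((a implies b) or (b implies a))):
1. not (Box (b or not c) or ((a implies b) or (b implies a))), u
2. not Box (b or not c), u
3. not ((a implies b) or (b implies a)), u
4. not (a implies b), u
5. not (b implies a), u
6. a, u
7. not b, u
8. b, u
9. not a, u
Accessibility: uRu
Branch closes: b and not b both at u.
All branches of the negation close; one closing branch shown above.

Valid in S4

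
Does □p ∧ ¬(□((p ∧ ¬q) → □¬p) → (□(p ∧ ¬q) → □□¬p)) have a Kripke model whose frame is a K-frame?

No, unsatisfiable

1. □p ∧ ¬(□((p ∧ ¬q) → □¬p) → (□(p ∧ ¬q) → □□¬p)), w0
2. □p, w0   [∧-rule on 1]
3. ¬(□((p ∧ ¬q) → □¬p) → (□(p ∧ ¬q) → □□¬p)), w0   [∧-rule on 1]
4. □((p ∧ ¬q) → □¬p), w0   [¬→-rule on 3]
5. ¬(□(p ∧ ¬q) → □□¬p), w0   [¬→-rule on 3]
6. □(p ∧ ¬q), w0   [¬→-rule on 5]
7. ¬□□¬p, w0   [¬→-rule on 5]
8. ¬□¬p, w1   [¬□-rule on 7: fresh world w1, w0Rw1]
9. p, w1   [□-rule on 2 via w0Rw1]
10. (p ∧ ¬q) → □¬p, w1   [□-rule on 4 via w0Rw1]
11. p ∧ ¬q, w1   [□-rule on 6 via w0Rw1]
12. ¬q, w1   [∧-rule on 11]
13. □¬p, w1   [→-rule on 10 (branches; this branch)]
14. p, w2   [¬□-rule on 8: fresh world w2, w1Rw2]
15. ¬p, w2   [□-rule on 13 via w1Rw2]
Accessibility: w0Rw1, w1Rw2
Branch closes: p and ¬p both at w2.
(One branch shown.) All branches close.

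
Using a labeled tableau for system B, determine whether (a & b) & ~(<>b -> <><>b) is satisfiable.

1. (a & b) & ~(<>b -> <><>b), w0
2. a & b, w0   [&-rule on 1]
3. ~(<>b -> <><>b), w0   [&-rule on 1]
4. a, w0   [&-rule on 2]
5. b, w0   [&-rule on 2]
6. <>b, w0   [~->-rule on 3]
7. ~<><>b, w0   [~->-rule on 3]
8. ~<>b, w0   [~<>-rule on 7 via w0Rw0]
9. ~b, w0   [~<>-rule on 8 via w0Rw0]
Accessibility: w0Rw0
Branch closes: b and ~b both at w0.
(One branch shown.) All branches close.

Unsatisfiable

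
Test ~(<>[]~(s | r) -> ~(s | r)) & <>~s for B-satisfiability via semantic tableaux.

1. ~(<>[]~(s | r) -> ~(s | r)) & <>~s, 0
2. ~(<>[]~(s | r) -> ~(s | r)), 0
3. <>~s, 0
4. <>[]~(s | r), 0
5. s | r, 0
6. r, 0
7. ~s, 1
8. []~(s | r), 2
9. ~(s | r), 0
10. ~s, 0
11. ~r, 0
Accessibility: 0R0, 0R1, 0R2, 1R0, 1R1, 2R0, 2R2
Branch closes: r and ~r both at 0.
All branches of the tableau close; one closing branch shown above.

No, unsatisfiable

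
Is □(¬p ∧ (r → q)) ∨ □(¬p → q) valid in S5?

Tableau for the negation ¬(□(¬p ∧ (r → q)) ∨ □(¬p → q)):
1. ¬(□(¬p ∧ (r → q)) ∨ □(¬p → q)), u
2. ¬□(¬p ∧ (r → q)), u
3. ¬□(¬p → q), u
4. ¬(¬p ∧ (r → q)), v
5. ¬(r → q), v
6. r, v
7. ¬q, v
8. ¬(¬p → q), w
9. ¬p, w
10. ¬q, w
Accessibility: uRu, uRv, uRw, vRu, vRv, vRw, wRu, wRv, wRw
The negation has an open branch (countermodel exists).

Not valid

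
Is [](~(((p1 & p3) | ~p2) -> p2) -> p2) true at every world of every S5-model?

Tableau for the negation ~[](~(((p1 & p3) | ~p2) -> p2) -> p2):
1. ~[](~(((p1 & p3) | ~p2) -> p2) -> p2), 0
2. ~(~(((p1 & p3) | ~p2) -> p2) -> p2), 1
3. ~(((p1 & p3) | ~p2) -> p2), 1
4. ~p2, 1
5. (p1 & p3) | ~p2, 1
Accessibility: 0R0, 0R1, 1R0, 1R1
The negation has an open branch (countermodel exists).

No, not valid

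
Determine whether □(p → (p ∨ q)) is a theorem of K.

Tableau for the negation ¬□(p → (p ∨ q)):
1. ¬□(p → (p ∨ q)), w0
2. ¬(p → (p ∨ q)), w1   [¬□-rule on 1: fresh world w1, w0Rw1]
3. p, w1   [¬→-rule on 2]
4. ¬(p ∨ q), w1   [¬→-rule on 2]
5. ¬p, w1   [¬∨-rule on 4]
6. ¬q, w1   [¬∨-rule on 4]
Accessibility: w0Rw1
Branch closes: p and ¬p both at w1.
All branches of the negation close; one closing branch shown above.

Yes, valid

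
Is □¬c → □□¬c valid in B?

Tableau for the negation ¬(□¬c → □□¬c):
1. ¬(□¬c → □□¬c), 0
2. □¬c, 0   [¬→-rule on 1]
3. ¬□□¬c, 0   [¬→-rule on 1]
4. ¬c, 0   [□-rule on 2 via 0R0]
5. ¬□¬c, 1   [¬□-rule on 3: fresh world 1, 0R1]
6. ¬c, 1   [□-rule on 2 via 0R1]
7. c, 2   [¬□-rule on 5: fresh world 2, 1R2]
Accessibility: 0R0, 0R1, 1R0, 1R1, 1R2, 2R1, 2R2
The negation has an open branch (countermodel exists).

No, not valid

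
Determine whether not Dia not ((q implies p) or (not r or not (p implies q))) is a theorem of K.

Tableau for the negation Dia not ((q implies p) or (not r or not (p implies q))):
1. Dia not ((q implies p) or (not r or not (p implies q))), w0
2. not ((q implies p) or (not r or not (p implies q))), w1
3. not (q implies p), w1
4. not (not r or not (p implies q)), w1
5. q, w1
6. not p, w1
7. r, w1
8. p implies q, w1
Accessibility: w0Rw1
The negation has an open branch (countermodel exists).

No, not valid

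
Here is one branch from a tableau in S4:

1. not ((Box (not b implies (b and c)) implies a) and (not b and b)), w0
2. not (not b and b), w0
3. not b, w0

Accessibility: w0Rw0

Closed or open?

There is no literal clash: for every atom and world, at most one sign appears.

Not closed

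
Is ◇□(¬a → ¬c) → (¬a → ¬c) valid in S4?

Tableau for the negation ¬(◇□(¬a → ¬c) → (¬a → ¬c)):
1. ¬(◇□(¬a → ¬c) → (¬a → ¬c)), 0
2. ◇□(¬a → ¬c), 0
3. ¬(¬a → ¬c), 0
4. ¬a, 0
5. c, 0
6. □(¬a → ¬c), 1
7. ¬a → ¬c, 1
8. ¬c, 1
Accessibility: 0R0, 0R1, 1R1
The negation has an open branch (countermodel exists).

Not valid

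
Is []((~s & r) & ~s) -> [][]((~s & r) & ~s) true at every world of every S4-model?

Tableau for the negation ~([]((~s & r) & ~s) -> [][]((~s & r) & ~s)):
1. ~([]((~s & r) & ~s) -> [][]((~s & r) & ~s)), w0
2. []((~s & r) & ~s), w0   [~->-rule on 1]
3. ~[][]((~s & r) & ~s), w0   [~->-rule on 1]
4. (~s & r) & ~s, w0   [[]-rule on 2 via w0Rw0]
5. ~s & r, w0   [&-rule on 4]
6. ~s, w0   [&-rule on 4]
7. r, w0   [&-rule on 5]
8. ~[]((~s & r) & ~s), w1   [~[]-rule on 3: fresh world w1, w0Rw1]
9. (~s & r) & ~s, w1   [[]-rule on 2 via w0Rw1]
10. ~s & r, w1   [&-rule on 9]
11. ~s, w1   [&-rule on 9]
12. r, w1   [&-rule on 10]
13. ~((~s & r) & ~s), w2   [~[]-rule on 8: fresh world w2, w1Rw2]
14. (~s & r) & ~s, w2   [[]-rule on 2 via w0Rw2]
15. ~s & r, w2   [&-rule on 14]
16. ~s, w2   [&-rule on 14]
17. r, w2   [&-rule on 15]
18. ~(~s & r), w2   [~&-rule on 13 (branches; this branch)]
19. ~r, w2   [~&-rule on 18 (branches; this branch)]
Accessibility: w0Rw0, w0Rw1, w0Rw2, w1Rw1, w1Rw2, w2Rw2
Branch closes: r and ~r both at w2.
All branches of the negation close; one closing branch shown above.

Valid in S4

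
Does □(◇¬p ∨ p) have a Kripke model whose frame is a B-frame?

1. □(◇¬p ∨ p), u
2. ◇¬p ∨ p, u
3. p, u
Accessibility: uRu

Satisfiable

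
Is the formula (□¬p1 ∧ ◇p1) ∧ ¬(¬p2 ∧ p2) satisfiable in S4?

1. (□¬p1 ∧ ◇p1) ∧ ¬(¬p2 ∧ p2), w0
2. □¬p1 ∧ ◇p1, w0
3. ¬(¬p2 ∧ p2), w0
4. □¬p1, w0
5. ◇p1, w0
6. ¬p1, w0
7. ¬p2, w0
8. p1, w1
9. ¬p1, w1
Accessibility: w0Rw0, w0Rw1, w1Rw1
Branch closes: p1 and ¬p1 both at w1.
(One branch shown.) All branches close.

Unsatisfiable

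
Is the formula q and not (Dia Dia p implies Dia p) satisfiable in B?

Satisfiable (open branch found)

1. q and not (Dia Dia p implies Dia p), u
2. q, u   [and-rule on 1]
3. not (Dia Dia p implies Dia p), u   [and-rule on 1]
4. Dia Dia p, u   [neg-implies-rule on 3]
5. not Dia p, u   [neg-implies-rule on 3]
6. not p, u   [neg-Dia-rule on 5 via uRu]
7. Dia p, v   [Dia-rule on 4: fresh world v, uRv]
8. not p, v   [neg-Dia-rule on 5 via uRv]
9. p, w   [Dia-rule on 7: fresh world w, vRw]
Accessibility: uRu, uRv, vRu, vRv, vRw, wRv, wRw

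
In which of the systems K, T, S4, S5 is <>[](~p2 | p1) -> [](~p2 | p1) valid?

S5

S4-tableau for the negation ~(<>[](~p2 | p1) -> [](~p2 | p1)):
1. ~(<>[](~p2 | p1) -> [](~p2 | p1)), w0
2. <>[](~p2 | p1), w0
3. ~[](~p2 | p1), w0
4. [](~p2 | p1), w1
5. ~p2 | p1, w1
6. p1, w1
7. ~(~p2 | p1), w2
8. p2, w2
9. ~p1, w2
Accessibility: w0Rw0, w0Rw1, w0Rw2, w1Rw1, w2Rw2
Complete open branch: countermodel on an S4-frame, so not valid in S4, nor in K, T (the same frame is also a K-frame and a T-frame).
S5-tableau for the negation ~(<>[](~p2 | p1) -> [](~p2 | p1)):
1. ~(<>[](~p2 | p1) -> [](~p2 | p1)), w0
2. <>[](~p2 | p1), w0
3. ~[](~p2 | p1), w0
4. [](~p2 | p1), w1
5. ~p2 | p1, w0
6. ~p2 | p1, w1
7. p1, w0
8. p1, w1
9. ~(~p2 | p1), w2
10. p2, w2
11. ~p1, w2
12. ~p2 | p1, w2
13. p1, w2
Accessibility: w0Rw0, w0Rw1, w0Rw2, w1Rw0, w1Rw1, w1Rw2, w2Rw0, w2Rw1, w2Rw2
Branch closes: p1 and ~p1 both at w2.
Every branch closes (one shown): valid in S5.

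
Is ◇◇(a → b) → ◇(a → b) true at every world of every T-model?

Tableau for the negation ¬(◇◇(a → b) → ◇(a → b)):
1. ¬(◇◇(a → b) → ◇(a → b)), w0
2. ◇◇(a → b), w0
3. ¬◇(a → b), w0
4. ¬(a → b), w0
5. a, w0
6. ¬b, w0
7. ◇(a → b), w1
8. ¬(a → b), w1
9. a, w1
10. ¬b, w1
11. a → b, w2
12. b, w2
Accessibility: w0Rw0, w0Rw1, w1Rw1, w1Rw2, w2Rw2
The negation has an open branch (countermodel exists).

Not valid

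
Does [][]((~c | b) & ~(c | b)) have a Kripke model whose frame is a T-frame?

1. [][]((~c | b) & ~(c | b)), 0
2. []((~c | b) & ~(c | b)), 0   [[]-rule on 1 via 0R0]
3. (~c | b) & ~(c | b), 0   [[]-rule on 2 via 0R0]
4. ~c | b, 0   [&-rule on 3]
5. ~(c | b), 0   [&-rule on 3]
6. ~c, 0   [~|-rule on 5]
7. ~b, 0   [~|-rule on 5]
Accessibility: 0R0

Satisfiable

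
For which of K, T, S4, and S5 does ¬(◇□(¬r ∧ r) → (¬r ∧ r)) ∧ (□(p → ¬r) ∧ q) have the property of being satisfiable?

K

K-tableau for the formula:
1. ¬(◇□(¬r ∧ r) → (¬r ∧ r)) ∧ (□(p → ¬r) ∧ q), 0
2. ¬(◇□(¬r ∧ r) → (¬r ∧ r)), 0
3. □(p → ¬r) ∧ q, 0
4. ◇□(¬r ∧ r), 0
5. ¬(¬r ∧ r), 0
6. □(p → ¬r), 0
7. q, 0
8. ¬r, 0
9. □(¬r ∧ r), 1
10. p → ¬r, 1
11. ¬r, 1
Accessibility: 0R1
Complete open branch: satisfiable in K.
T-tableau for the formula:
1. ¬(◇□(¬r ∧ r) → (¬r ∧ r)) ∧ (□(p → ¬r) ∧ q), 0
2. ¬(◇□(¬r ∧ r) → (¬r ∧ r)), 0
3. □(p → ¬r) ∧ q, 0
4. ◇□(¬r ∧ r), 0
5. ¬(¬r ∧ r), 0
6. □(p → ¬r), 0
7. q, 0
8. p → ¬r, 0
9. ¬r, 0
10. □(¬r ∧ r), 1
11. p → ¬r, 1
12. ¬r ∧ r, 1
13. ¬r, 1
14. r, 1
Accessibility: 0R0, 0R1, 1R1
Branch closes: r and ¬r both at 1.
Every branch closes (one shown): unsatisfiable in T, hence also in S4, S5 (every S4/S5-frame is a T-frame).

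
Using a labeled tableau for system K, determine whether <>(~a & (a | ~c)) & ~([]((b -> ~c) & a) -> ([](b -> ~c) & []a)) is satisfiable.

1. <>(~a & (a | ~c)) & ~([]((b -> ~c) & a) -> ([](b -> ~c) & []a)), w0
2. <>(~a & (a | ~c)), w0   [&-rule on 1]
3. ~([]((b -> ~c) & a) -> ([](b -> ~c) & []a)), w0   [&-rule on 1]
4. []((b -> ~c) & a), w0   [~->-rule on 3]
5. ~([](b -> ~c) & []a), w0   [~->-rule on 3]
6. ~[]a, w0   [~&-rule on 5 (branches; this branch)]
7. ~a & (a | ~c), w1   [<>-rule on 2: fresh world w1, w0Rw1]
8. ~a, w1   [&-rule on 7]
9. a | ~c, w1   [&-rule on 7]
10. (b -> ~c) & a, w1   [[]-rule on 4 via w0Rw1]
11. b -> ~c, w1   [&-rule on 10]
12. a, w1   [&-rule on 10]
Accessibility: w0Rw1
Branch closes: a and ~a both at w1.
All branches of the tableau close; one closing branch shown above.

Unsatisfiable (every branch closes)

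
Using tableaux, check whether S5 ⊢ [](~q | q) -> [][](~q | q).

Valid

Tableau for the negation ~([](~q | q) -> [][](~q | q)):
1. ~([](~q | q) -> [][](~q | q)), u
2. [](~q | q), u
3. ~[][](~q | q), u
4. ~q | q, u
5. q, u
6. ~[](~q | q), v
7. ~q | q, v
8. q, v
9. ~(~q | q), w
10. q, w
11. ~q, w
Accessibility: uRu, uRv, uRw, vRu, vRv, vRw, wRu, wRv, wRw
Branch closes: q and ~q both at w.
All branches of the negation close; one closing branch shown above.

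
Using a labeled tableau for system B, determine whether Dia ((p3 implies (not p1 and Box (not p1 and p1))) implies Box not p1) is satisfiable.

1. Dia ((p3 implies (not p1 and Box (not p1 and p1))) implies Box not p1), u
2. (p3 implies (not p1 and Box (not p1 and p1))) implies Box not p1, v
3. Box not p1, v
4. not p1, u
5. not p1, v
Accessibility: uRu, uRv, vRu, vRv

Yes, satisfiable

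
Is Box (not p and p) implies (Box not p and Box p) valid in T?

Valid in T

Tableau for the negation not (Box (not p and p) implies (Box not p and Box p)):
1. not (Box (not p and p) implies (Box not p and Box p)), w0
2. Box (not p and p), w0   [neg-implies-rule on 1]
3. not (Box not p and Box p), w0   [neg-implies-rule on 1]
4. not p and p, w0   [Box-rule on 2 via w0Rw0]
5. not p, w0   [and-rule on 4]
6. p, w0   [and-rule on 4]
Accessibility: w0Rw0
Branch closes: p and not p both at w0.
Every branch of the negation's tableau closes; the branch above is one of them.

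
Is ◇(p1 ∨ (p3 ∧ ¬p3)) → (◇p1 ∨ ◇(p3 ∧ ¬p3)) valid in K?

Tableau for the negation ¬(◇(p1 ∨ (p3 ∧ ¬p3)) → (◇p1 ∨ ◇(p3 ∧ ¬p3))):
1. ¬(◇(p1 ∨ (p3 ∧ ¬p3)) → (◇p1 ∨ ◇(p3 ∧ ¬p3))), w0
2. ◇(p1 ∨ (p3 ∧ ¬p3)), w0
3. ¬(◇p1 ∨ ◇(p3 ∧ ¬p3)), w0
4. ¬◇p1, w0
5. ¬◇(p3 ∧ ¬p3), w0
6. p1 ∨ (p3 ∧ ¬p3), w1
7. ¬p1, w1
8. ¬(p3 ∧ ¬p3), w1
9. p3 ∧ ¬p3, w1
10. p3, w1
11. ¬p3, w1
Accessibility: w0Rw1
Branch closes: p3 and ¬p3 both at w1.
All branches of the negation close; one closing branch shown above.

Valid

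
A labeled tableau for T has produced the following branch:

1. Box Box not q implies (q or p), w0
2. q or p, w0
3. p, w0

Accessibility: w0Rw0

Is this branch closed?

No, open

There is no literal clash: for every atom and world, at most one sign appears.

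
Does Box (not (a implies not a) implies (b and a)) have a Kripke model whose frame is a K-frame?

1. Box (not (a implies not a) implies (b and a)), u

Satisfiable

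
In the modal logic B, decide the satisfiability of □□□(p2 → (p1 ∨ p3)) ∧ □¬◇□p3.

1. □□□(p2 → (p1 ∨ p3)) ∧ □¬◇□p3, w0
2. □□□(p2 → (p1 ∨ p3)), w0
3. □¬◇□p3, w0
4. □□(p2 → (p1 ∨ p3)), w0
5. ¬◇□p3, w0
6. □(p2 → (p1 ∨ p3)), w0
7. ¬□p3, w0
8. p2 → (p1 ∨ p3), w0
9. p1 ∨ p3, w0
10. p3, w0
11. ¬p3, w1
12. □□(p2 → (p1 ∨ p3)), w1
13. ¬◇□p3, w1
14. □(p2 → (p1 ∨ p3)), w1
15. ¬□p3, w1
16. p2 → (p1 ∨ p3), w1
17. p1 ∨ p3, w1
18. p1, w1
19. ¬p3, w2
20. □(p2 → (p1 ∨ p3)), w2
21. ¬□p3, w2
22. p2 → (p1 ∨ p3), w2
23. p1 ∨ p3, w2
24. p1, w2
25. ¬p3, w3
26. p2 → (p1 ∨ p3), w3
27. p1 ∨ p3, w3
28. p1, w3
Accessibility: w0Rw0, w0Rw1, w1Rw0, w1Rw1, w1Rw2, w2Rw1, w2Rw2, w2Rw3, w3Rw2, w3Rw3

Satisfiable (open branch found)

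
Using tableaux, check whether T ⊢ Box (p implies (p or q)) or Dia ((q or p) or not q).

Tableau for the negation not (Box (p implies (p or q)) or Dia ((q or p) or not q)):
1. not (Box (p implies (p or q)) or Dia ((q or p) or not q)), w0
2. not Box (p implies (p or q)), w0   [neg-or-rule on 1]
3. not Dia ((q or p) or not q), w0   [neg-or-rule on 1]
4. not ((q or p) or not q), w0   [neg-Dia-rule on 3 via w0Rw0]
5. not (q or p), w0   [neg-or-rule on 4]
6. q, w0   [neg-or-rule on 4]
7. not q, w0   [neg-or-rule on 5]
8. not p, w0   [neg-or-rule on 5]
Accessibility: w0Rw0
Branch closes: q and not q both at w0.
Every branch of the negation's tableau closes; the branch above is one of them.

Valid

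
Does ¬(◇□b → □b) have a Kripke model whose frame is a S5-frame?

Unsatisfiable

1. ¬(◇□b → □b), 0
2. ◇□b, 0
3. ¬□b, 0
4. □b, 1
5. b, 0
6. b, 1
7. ¬b, 2
8. b, 2
Accessibility: 0R0, 0R1, 0R2, 1R0, 1R1, 1R2, 2R0, 2R1, 2R2
Branch closes: b and ¬b both at 2.
Every branch closes; the branch above is one of them.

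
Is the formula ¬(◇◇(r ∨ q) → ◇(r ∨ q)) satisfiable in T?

1. ¬(◇◇(r ∨ q) → ◇(r ∨ q)), w0
2. ◇◇(r ∨ q), w0   [¬→-rule on 1]
3. ¬◇(r ∨ q), w0   [¬→-rule on 1]
4. ¬(r ∨ q), w0   [¬◇-rule on 3 via w0Rw0]
5. ¬r, w0   [¬∨-rule on 4]
6. ¬q, w0   [¬∨-rule on 4]
7. ◇(r ∨ q), w1   [◇-rule on 2: fresh world w1, w0Rw1]
8. ¬(r ∨ q), w1   [¬◇-rule on 3 via w0Rw1]
9. ¬r, w1   [¬∨-rule on 8]
10. ¬q, w1   [¬∨-rule on 8]
11. r ∨ q, w2   [◇-rule on 7: fresh world w2, w1Rw2]
12. q, w2   [∨-rule on 11 (branches; this branch)]
Accessibility: w0Rw0, w0Rw1, w1Rw1, w1Rw2, w2Rw2

Satisfiable (open branch found)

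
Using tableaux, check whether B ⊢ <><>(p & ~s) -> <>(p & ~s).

Tableau for the negation ~(<><>(p & ~s) -> <>(p & ~s)):
1. ~(<><>(p & ~s) -> <>(p & ~s)), w0
2. <><>(p & ~s), w0
3. ~<>(p & ~s), w0
4. ~(p & ~s), w0
5. s, w0
6. <>(p & ~s), w1
7. ~(p & ~s), w1
8. s, w1
9. p & ~s, w2
10. p, w2
11. ~s, w2
Accessibility: w0Rw0, w0Rw1, w1Rw0, w1Rw1, w1Rw2, w2Rw1, w2Rw2
The negation has an open branch (countermodel exists).

Invalid (countermodel exists)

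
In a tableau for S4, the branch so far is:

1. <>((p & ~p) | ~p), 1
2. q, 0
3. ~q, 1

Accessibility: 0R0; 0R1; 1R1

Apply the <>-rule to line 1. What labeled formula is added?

a fresh world 2 with 1R2, and (p & ~p) | ~p at 2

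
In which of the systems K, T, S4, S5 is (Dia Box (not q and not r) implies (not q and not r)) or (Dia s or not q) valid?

S4-tableau for the negation not ((Dia Box (not q and not r) implies (not q and not r)) or (Dia s or not q)):
1. not ((Dia Box (not q and not r) implies (not q and not r)) or (Dia s or not q)), u
2. not (Dia Box (not q and not r) implies (not q and not r)), u   [neg-or-rule on 1]
3. not (Dia s or not q), u   [neg-or-rule on 1]
4. Dia Box (not q and not r), u   [neg-implies-rule on 2]
5. not (not q and not r), u   [neg-implies-rule on 2]
6. not Dia s, u   [neg-or-rule on 3]
7. q, u   [neg-or-rule on 3]
8. not s, u   [neg-Dia-rule on 6 via uRu]
9. r, u   [neg-and-rule on 5 (branches; this branch)]
10. Box (not q and not r), v   [Dia-rule on 4: fresh world v, uRv]
11. not s, v   [neg-Dia-rule on 6 via uRv]
12. not q and not r, v   [Box-rule on 10 via vRv]
13. not q, v   [and-rule on 12]
14. not r, v   [and-rule on 12]
Accessibility: uRu, uRv, vRv
Complete open branch: countermodel on an S4-frame, so not valid in S4, nor in K, T (the same frame is also a K-frame and a T-frame).
S5-tableau for the negation not ((Dia Box (not q and not r) implies (not q and not r)) or (Dia s or not q)):
1. not ((Dia Box (not q and not r) implies (not q and not r)) or (Dia s or not q)), u
2. not (Dia Box (not q and not r) implies (not q and not r)), u   [neg-or-rule on 1]
3. not (Dia s or not q), u   [neg-or-rule on 1]
4. Dia Box (not q and not r), u   [neg-implies-rule on 2]
5. not (not q and not r), u   [neg-implies-rule on 2]
6. not Dia s, u   [neg-or-rule on 3]
7. q, u   [neg-or-rule on 3]
8. not s, u   [neg-Dia-rule on 6 via uRu]
9. r, u   [neg-and-rule on 5 (branches; this branch)]
10. Box (not q and not r), v   [Dia-rule on 4: fresh world v, uRv]
11. not s, v   [neg-Dia-rule on 6 via uRv]
12. not q and not r, u   [Box-rule on 10 via vRu]
13. not q, u   [and-rule on 12]
14. not r, u   [and-rule on 12]
Accessibility: uRu, uRv, vRu, vRv
Branch closes: q and not q both at u.
Every branch closes (one shown): valid in S5.

S5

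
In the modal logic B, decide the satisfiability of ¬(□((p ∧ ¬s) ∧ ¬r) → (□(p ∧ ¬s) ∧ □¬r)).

Unsatisfiable (every branch closes)

1. ¬(□((p ∧ ¬s) ∧ ¬r) → (□(p ∧ ¬s) ∧ □¬r)), 0
2. □((p ∧ ¬s) ∧ ¬r), 0
3. ¬(□(p ∧ ¬s) ∧ □¬r), 0
4. (p ∧ ¬s) ∧ ¬r, 0
5. p ∧ ¬s, 0
6. ¬r, 0
7. p, 0
8. ¬s, 0
9. ¬□(p ∧ ¬s), 0
10. ¬(p ∧ ¬s), 1
11. (p ∧ ¬s) ∧ ¬r, 1
12. p ∧ ¬s, 1
13. ¬r, 1
14. p, 1
15. ¬s, 1
16. s, 1
Accessibility: 0R0, 0R1, 1R0, 1R1
Branch closes: s and ¬s both at 1.
All branches of the tableau close; one closing branch shown above.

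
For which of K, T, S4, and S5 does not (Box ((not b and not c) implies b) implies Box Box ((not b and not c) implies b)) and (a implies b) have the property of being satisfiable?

K, T

T-tableau for the formula:
1. not (Box ((not b and not c) implies b) implies Box Box ((not b and not c) implies b)) and (a implies b), 0
2. not (Box ((not b and not c) implies b) implies Box Box ((not b and not c) implies b)), 0   [and-rule on 1]
3. a implies b, 0   [and-rule on 1]
4. Box ((not b and not c) implies b), 0   [neg-implies-rule on 2]
5. not Box Box ((not b and not c) implies b), 0   [neg-implies-rule on 2]
6. (not b and not c) implies b, 0   [Box-rule on 4 via 0R0]
7. b, 0   [implies-rule on 3 (branches; this branch)]
8. not Box ((not b and not c) implies b), 1   [neg-Box-rule on 5: fresh world 1, 0R1]
9. (not b and not c) implies b, 1   [Box-rule on 4 via 0R1]
10. b, 1   [implies-rule on 9 (branches; this branch)]
11. not ((not b and not c) implies b), 2   [neg-Box-rule on 8: fresh world 2, 1R2]
12. not b and not c, 2   [neg-implies-rule on 11]
13. not b, 2   [neg-implies-rule on 11]
14. not c, 2   [and-rule on 12]
Accessibility: 0R0, 0R1, 1R1, 1R2, 2R2
Complete open branch: satisfiable in T, hence also in K (this T-model is also a K-model).
S4-tableau for the formula:
1. not (Box ((not b and not c) implies b) implies Box Box ((not b and not c) implies b)) and (a implies b), 0
2. not (Box ((not b and not c) implies b) implies Box Box ((not b and not c) implies b)), 0   [and-rule on 1]
3. a implies b, 0   [and-rule on 1]
4. Box ((not b and not c) implies b), 0   [neg-implies-rule on 2]
5. not Box Box ((not b and not c) implies b), 0   [neg-implies-rule on 2]
6. (not b and not c) implies b, 0   [Box-rule on 4 via 0R0]
7. b, 0   [implies-rule on 3 (branches; this branch)]
8. not (not b and not c), 0   [implies-rule on 6 (branches; this branch)]
9. c, 0   [neg-and-rule on 8 (branches; this branch)]
10. not Box ((not b and not c) implies b), 1   [neg-Box-rule on 5: fresh world 1, 0R1]
11. (not b and not c) implies b, 1   [Box-rule on 4 via 0R1]
12. not (not b and not c), 1   [implies-rule on 11 (branches; this branch)]
13. c, 1   [neg-and-rule on 12 (branches; this branch)]
14. not ((not b and not c) implies b), 2   [neg-Box-rule on 10: fresh world 2, 1R2]
15. not b and not c, 2   [neg-implies-rule on 14]
16. not b, 2   [neg-implies-rule on 14]
17. not c, 2   [and-rule on 15]
18. (not b and not c) implies b, 2   [Box-rule on 4 via 0R2]
19. not (not b and not c), 2   [implies-rule on 18 (branches; this branch)]
20. c, 2   [neg-and-rule on 19 (branches; this branch)]
Accessibility: 0R0, 0R1, 0R2, 1R1, 1R2, 2R2
Branch closes: c and not c both at 2.
Every branch closes (one shown): unsatisfiable in S4, hence also in S5 (every S5-frame is an S4-frame).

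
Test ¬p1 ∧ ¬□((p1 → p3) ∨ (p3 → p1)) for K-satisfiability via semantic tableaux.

No, unsatisfiable

1. ¬p1 ∧ ¬□((p1 → p3) ∨ (p3 → p1)), 0
2. ¬p1, 0
3. ¬□((p1 → p3) ∨ (p3 → p1)), 0
4. ¬((p1 → p3) ∨ (p3 → p1)), 1
5. ¬(p1 → p3), 1
6. ¬(p3 → p1), 1
7. p1, 1
8. ¬p3, 1
9. p3, 1
10. ¬p1, 1
Accessibility: 0R1
Branch closes: p3 and ¬p3 both at 1.
All branches of the tableau close; one closing branch shown above.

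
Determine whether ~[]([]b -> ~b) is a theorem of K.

Tableau for the negation []([]b -> ~b):
1. []([]b -> ~b), u
The negation has an open branch (countermodel exists).

Not valid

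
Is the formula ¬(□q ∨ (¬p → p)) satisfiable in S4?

Satisfiable (open branch found)

1. ¬(□q ∨ (¬p → p)), u
2. ¬□q, u
3. ¬(¬p → p), u
4. ¬p, u
5. ¬q, v
Accessibility: uRu, uRv, vRv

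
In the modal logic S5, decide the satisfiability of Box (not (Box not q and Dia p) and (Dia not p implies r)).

Satisfiable

1. Box (not (Box not q and Dia p) and (Dia not p implies r)), w0
2. not (Box not q and Dia p) and (Dia not p implies r), w0
3. not (Box not q and Dia p), w0
4. Dia not p implies r, w0
5. not Dia p, w0
6. not p, w0
7. r, w0
Accessibility: w0Rw0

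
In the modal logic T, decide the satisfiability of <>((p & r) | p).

Yes, satisfiable

1. <>((p & r) | p), w0
2. (p & r) | p, w1   [<>-rule on 1: fresh world w1, w0Rw1]
3. p, w1   [|-rule on 2 (branches; this branch)]
Accessibility: w0Rw0, w0Rw1, w1Rw1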